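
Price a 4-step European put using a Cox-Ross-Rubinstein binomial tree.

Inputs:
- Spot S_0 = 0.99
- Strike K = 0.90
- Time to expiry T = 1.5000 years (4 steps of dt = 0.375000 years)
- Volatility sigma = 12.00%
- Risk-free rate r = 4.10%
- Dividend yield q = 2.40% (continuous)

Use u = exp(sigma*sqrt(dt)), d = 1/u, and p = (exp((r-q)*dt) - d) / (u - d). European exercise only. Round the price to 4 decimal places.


dt = T/N = 0.375000
u = exp(sigma*sqrt(dt)) = 1.076252; d = 1/u = 0.929150
p = (exp((r-q)*dt) - d) / (u - d) = 0.525113
Discount per step: exp(-r*dt) = 0.984743
Stock lattice S(k, i) with i counting down-moves:
  k=0: S(0,0) = 0.9900
  k=1: S(1,0) = 1.0655; S(1,1) = 0.9199
  k=2: S(2,0) = 1.1467; S(2,1) = 0.9900; S(2,2) = 0.8547
  k=3: S(3,0) = 1.2342; S(3,1) = 1.0655; S(3,2) = 0.9199; S(3,3) = 0.7941
  k=4: S(4,0) = 1.3283; S(4,1) = 1.1467; S(4,2) = 0.9900; S(4,3) = 0.8547; S(4,4) = 0.7379
Terminal payoffs V(N, i) = max(K - S_T, 0):
  V(4,0) = 0.000000; V(4,1) = 0.000000; V(4,2) = 0.000000; V(4,3) = 0.045313; V(4,4) = 0.162131
Backward induction: V(k, i) = exp(-r*dt) * [p * V(k+1, i) + (1-p) * V(k+1, i+1)].
  V(3,0) = exp(-r*dt) * [p*0.000000 + (1-p)*0.000000] = 0.000000
  V(3,1) = exp(-r*dt) * [p*0.000000 + (1-p)*0.000000] = 0.000000
  V(3,2) = exp(-r*dt) * [p*0.000000 + (1-p)*0.045313] = 0.021190
  V(3,3) = exp(-r*dt) * [p*0.045313 + (1-p)*0.162131] = 0.099251
  V(2,0) = exp(-r*dt) * [p*0.000000 + (1-p)*0.000000] = 0.000000
  V(2,1) = exp(-r*dt) * [p*0.000000 + (1-p)*0.021190] = 0.009909
  V(2,2) = exp(-r*dt) * [p*0.021190 + (1-p)*0.099251] = 0.057371
  V(1,0) = exp(-r*dt) * [p*0.000000 + (1-p)*0.009909] = 0.004634
  V(1,1) = exp(-r*dt) * [p*0.009909 + (1-p)*0.057371] = 0.031953
  V(0,0) = exp(-r*dt) * [p*0.004634 + (1-p)*0.031953] = 0.017339

Answer: Price = V(0,0) = 0.0173


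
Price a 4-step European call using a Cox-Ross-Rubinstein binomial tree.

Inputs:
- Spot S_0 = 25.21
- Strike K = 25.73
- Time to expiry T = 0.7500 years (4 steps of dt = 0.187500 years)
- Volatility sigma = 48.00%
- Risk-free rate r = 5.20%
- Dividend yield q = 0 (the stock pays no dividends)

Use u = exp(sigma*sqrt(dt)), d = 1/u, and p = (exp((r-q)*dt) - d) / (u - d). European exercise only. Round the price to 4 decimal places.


Answer: Price = V(0,0) = 4.1903

Derivation:
dt = T/N = 0.187500
u = exp(sigma*sqrt(dt)) = 1.231024; d = 1/u = 0.812332
p = (exp((r-q)*dt) - d) / (u - d) = 0.471625
Discount per step: exp(-r*dt) = 0.990297
Stock lattice S(k, i) with i counting down-moves:
  k=0: S(0,0) = 25.2100
  k=1: S(1,0) = 31.0341; S(1,1) = 20.4789
  k=2: S(2,0) = 38.2037; S(2,1) = 25.2100; S(2,2) = 16.6357
  k=3: S(3,0) = 47.0297; S(3,1) = 31.0341; S(3,2) = 20.4789; S(3,3) = 13.5137
  k=4: S(4,0) = 57.8947; S(4,1) = 38.2037; S(4,2) = 25.2100; S(4,3) = 16.6357; S(4,4) = 10.9776
Terminal payoffs V(N, i) = max(S_T - K, 0):
  V(4,0) = 32.164659; V(4,1) = 12.473722; V(4,2) = 0.000000; V(4,3) = 0.000000; V(4,4) = 0.000000
Backward induction: V(k, i) = exp(-r*dt) * [p * V(k+1, i) + (1-p) * V(k+1, i+1)].
  V(3,0) = exp(-r*dt) * [p*32.164659 + (1-p)*12.473722] = 21.549335
  V(3,1) = exp(-r*dt) * [p*12.473722 + (1-p)*0.000000] = 5.825845
  V(3,2) = exp(-r*dt) * [p*0.000000 + (1-p)*0.000000] = 0.000000
  V(3,3) = exp(-r*dt) * [p*0.000000 + (1-p)*0.000000] = 0.000000
  V(2,0) = exp(-r*dt) * [p*21.549335 + (1-p)*5.825845] = 13.112966
  V(2,1) = exp(-r*dt) * [p*5.825845 + (1-p)*0.000000] = 2.720958
  V(2,2) = exp(-r*dt) * [p*0.000000 + (1-p)*0.000000] = 0.000000
  V(1,0) = exp(-r*dt) * [p*13.112966 + (1-p)*2.720958] = 7.548139
  V(1,1) = exp(-r*dt) * [p*2.720958 + (1-p)*0.000000] = 1.270822
  V(0,0) = exp(-r*dt) * [p*7.548139 + (1-p)*1.270822] = 4.190309


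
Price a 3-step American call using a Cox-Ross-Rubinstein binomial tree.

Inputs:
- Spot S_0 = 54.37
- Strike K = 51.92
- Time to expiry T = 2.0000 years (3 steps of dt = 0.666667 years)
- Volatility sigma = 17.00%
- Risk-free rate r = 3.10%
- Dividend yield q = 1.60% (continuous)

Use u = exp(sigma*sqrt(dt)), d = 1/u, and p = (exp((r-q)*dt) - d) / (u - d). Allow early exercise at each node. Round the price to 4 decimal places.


dt = T/N = 0.666667
u = exp(sigma*sqrt(dt)) = 1.148899; d = 1/u = 0.870398
p = (exp((r-q)*dt) - d) / (u - d) = 0.501441
Discount per step: exp(-r*dt) = 0.979545
Stock lattice S(k, i) with i counting down-moves:
  k=0: S(0,0) = 54.3700
  k=1: S(1,0) = 62.4657; S(1,1) = 47.3236
  k=2: S(2,0) = 71.7668; S(2,1) = 54.3700; S(2,2) = 41.1903
  k=3: S(3,0) = 82.4528; S(3,1) = 62.4657; S(3,2) = 47.3236; S(3,3) = 35.8520
Terminal payoffs V(N, i) = max(S_T - K, 0):
  V(3,0) = 30.532782; V(3,1) = 10.545659; V(3,2) = 0.000000; V(3,3) = 0.000000
Backward induction: V(k, i) = exp(-r*dt) * [p * V(k+1, i) + (1-p) * V(k+1, i+1)]; then take max(V_cont, immediate exercise) for American.
  V(2,0) = exp(-r*dt) * [p*30.532782 + (1-p)*10.545659] = 20.147314; exercise = 19.846757; V(2,0) = max -> 20.147314
  V(2,1) = exp(-r*dt) * [p*10.545659 + (1-p)*0.000000] = 5.179863; exercise = 2.450000; V(2,1) = max -> 5.179863
  V(2,2) = exp(-r*dt) * [p*0.000000 + (1-p)*0.000000] = 0.000000; exercise = 0.000000; V(2,2) = max -> 0.000000
  V(1,0) = exp(-r*dt) * [p*20.147314 + (1-p)*5.179863] = 12.425689; exercise = 10.545659; V(1,0) = max -> 12.425689
  V(1,1) = exp(-r*dt) * [p*5.179863 + (1-p)*0.000000] = 2.544268; exercise = 0.000000; V(1,1) = max -> 2.544268
  V(0,0) = exp(-r*dt) * [p*12.425689 + (1-p)*2.544268] = 7.345825; exercise = 2.450000; V(0,0) = max -> 7.345825

Answer: Price = V(0,0) = 7.3458


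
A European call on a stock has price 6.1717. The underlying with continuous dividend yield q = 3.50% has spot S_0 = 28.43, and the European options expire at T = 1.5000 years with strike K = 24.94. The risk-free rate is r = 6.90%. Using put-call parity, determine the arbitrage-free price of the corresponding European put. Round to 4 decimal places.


Put-call parity: C - P = S_0 * exp(-qT) - K * exp(-rT).
S_0 * exp(-qT) = 28.4300 * 0.94885432 = 26.97592835
K * exp(-rT) = 24.9400 * 0.90167602 = 22.48780001
P = C - S*exp(-qT) + K*exp(-rT)
P = 6.1717 - 26.97592835 + 22.48780001 = 1.6836

Answer: Put price = 1.6836


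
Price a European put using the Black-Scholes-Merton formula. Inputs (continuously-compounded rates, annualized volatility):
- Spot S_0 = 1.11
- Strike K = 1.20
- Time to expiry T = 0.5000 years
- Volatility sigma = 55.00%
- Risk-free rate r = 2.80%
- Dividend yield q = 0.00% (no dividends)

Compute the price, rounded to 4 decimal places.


d1 = (ln(S/K) + (r - q + 0.5*sigma^2) * T) / (sigma * sqrt(T)) = 0.02999022
d2 = d1 - sigma * sqrt(T) = -0.35891851
exp(-rT) = 0.98609754; exp(-qT) = 1.00000000
P = K * exp(-rT) * N(-d2) - S_0 * exp(-qT) * N(-d1)
N(-d1) = 0.48803743; N(-d2) = 0.64017197
P = 1.2000 * 0.98609754 * 0.64017197 - 1.1100 * 1.00000000 * 0.48803743 = 0.2158

Answer: Price = 0.2158


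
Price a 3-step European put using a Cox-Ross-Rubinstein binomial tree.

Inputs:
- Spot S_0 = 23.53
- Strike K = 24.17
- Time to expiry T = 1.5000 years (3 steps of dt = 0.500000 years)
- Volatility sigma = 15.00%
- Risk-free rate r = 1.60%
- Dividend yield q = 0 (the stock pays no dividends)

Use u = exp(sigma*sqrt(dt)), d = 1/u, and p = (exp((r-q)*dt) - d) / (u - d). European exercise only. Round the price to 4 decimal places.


dt = T/N = 0.500000
u = exp(sigma*sqrt(dt)) = 1.111895; d = 1/u = 0.899365
p = (exp((r-q)*dt) - d) / (u - d) = 0.511301
Discount per step: exp(-r*dt) = 0.992032
Stock lattice S(k, i) with i counting down-moves:
  k=0: S(0,0) = 23.5300
  k=1: S(1,0) = 26.1629; S(1,1) = 21.1621
  k=2: S(2,0) = 29.0904; S(2,1) = 23.5300; S(2,2) = 19.0324
  k=3: S(3,0) = 32.3455; S(3,1) = 26.1629; S(3,2) = 21.1621; S(3,3) = 17.1171
Terminal payoffs V(N, i) = max(K - S_T, 0):
  V(3,0) = 0.000000; V(3,1) = 0.000000; V(3,2) = 3.007935; V(3,3) = 7.052897
Backward induction: V(k, i) = exp(-r*dt) * [p * V(k+1, i) + (1-p) * V(k+1, i+1)].
  V(2,0) = exp(-r*dt) * [p*0.000000 + (1-p)*0.000000] = 0.000000
  V(2,1) = exp(-r*dt) * [p*0.000000 + (1-p)*3.007935] = 1.458262
  V(2,2) = exp(-r*dt) * [p*3.007935 + (1-p)*7.052897] = 4.944985
  V(1,0) = exp(-r*dt) * [p*0.000000 + (1-p)*1.458262] = 0.706973
  V(1,1) = exp(-r*dt) * [p*1.458262 + (1-p)*4.944985] = 3.137023
  V(0,0) = exp(-r*dt) * [p*0.706973 + (1-p)*3.137023] = 1.879440

Answer: Price = V(0,0) = 1.8794


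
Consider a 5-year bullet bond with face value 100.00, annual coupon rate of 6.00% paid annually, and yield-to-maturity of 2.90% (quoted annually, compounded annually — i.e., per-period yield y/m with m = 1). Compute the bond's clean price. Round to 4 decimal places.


Answer: Price = 114.2377

Derivation:
Coupon per period c = face * coupon_rate / m = 6.000000
Periods per year m = 1; per-period yield y/m = 0.029000
Number of cashflows N = 5
Cashflows (t years, CF_t, discount factor 1/(1+y/m)^(m*t), PV):
  t = 1.0000: CF_t = 6.000000, DF = 0.971817, PV = 5.830904
  t = 2.0000: CF_t = 6.000000, DF = 0.944429, PV = 5.666573
  t = 3.0000: CF_t = 6.000000, DF = 0.917812, PV = 5.506874
  t = 4.0000: CF_t = 6.000000, DF = 0.891946, PV = 5.351675
  t = 5.0000: CF_t = 106.000000, DF = 0.866808, PV = 91.881694
Price P = sum_t PV_t = 114.237720


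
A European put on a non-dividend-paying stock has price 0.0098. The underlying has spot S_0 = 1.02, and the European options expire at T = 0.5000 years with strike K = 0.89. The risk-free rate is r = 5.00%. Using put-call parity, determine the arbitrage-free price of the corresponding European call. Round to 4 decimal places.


Put-call parity: C - P = S_0 * exp(-qT) - K * exp(-rT).
S_0 * exp(-qT) = 1.0200 * 1.00000000 = 1.02000000
K * exp(-rT) = 0.8900 * 0.97530991 = 0.86802582
C = P + S*exp(-qT) - K*exp(-rT)
C = 0.0098 + 1.02000000 - 0.86802582 = 0.1618

Answer: Call price = 0.1618


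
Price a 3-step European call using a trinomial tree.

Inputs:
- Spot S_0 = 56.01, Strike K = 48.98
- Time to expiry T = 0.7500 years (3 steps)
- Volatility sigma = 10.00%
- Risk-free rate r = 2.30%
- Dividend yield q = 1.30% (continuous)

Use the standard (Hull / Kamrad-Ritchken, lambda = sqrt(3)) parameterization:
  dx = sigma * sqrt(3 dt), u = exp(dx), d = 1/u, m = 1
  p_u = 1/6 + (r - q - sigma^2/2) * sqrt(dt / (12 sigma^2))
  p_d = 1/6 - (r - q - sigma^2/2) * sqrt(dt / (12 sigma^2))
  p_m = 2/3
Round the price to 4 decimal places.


Answer: Price = V(0,0) = 7.4410

Derivation:
dt = T/N = 0.250000; dx = sigma*sqrt(3*dt) = 0.086603
u = exp(dx) = 1.090463; d = 1/u = 0.917042
p_u = 0.173884, p_m = 0.666667, p_d = 0.159450
Discount per step: exp(-r*dt) = 0.994266
Stock lattice S(k, j) with j the centered position index:
  k=0: S(0,+0) = 56.0100
  k=1: S(1,-1) = 51.3635; S(1,+0) = 56.0100; S(1,+1) = 61.0768
  k=2: S(2,-2) = 47.1025; S(2,-1) = 51.3635; S(2,+0) = 56.0100; S(2,+1) = 61.0768; S(2,+2) = 66.6020
  k=3: S(3,-3) = 43.1949; S(3,-2) = 47.1025; S(3,-1) = 51.3635; S(3,+0) = 56.0100; S(3,+1) = 61.0768; S(3,+2) = 66.6020; S(3,+3) = 72.6271
Terminal payoffs V(N, j) = max(S_T - K, 0):
  V(3,-3) = 0.000000; V(3,-2) = 0.000000; V(3,-1) = 2.383495; V(3,+0) = 7.030000; V(3,+1) = 12.096843; V(3,+2) = 17.622048; V(3,+3) = 23.647081
Backward induction: V(k, j) = exp(-r*dt) * [p_u * V(k+1, j+1) + p_m * V(k+1, j) + p_d * V(k+1, j-1)]
  V(2,-2) = exp(-r*dt) * [p_u*2.383495 + p_m*0.000000 + p_d*0.000000] = 0.412074
  V(2,-1) = exp(-r*dt) * [p_u*7.030000 + p_m*2.383495 + p_d*0.000000] = 2.795279
  V(2,+0) = exp(-r*dt) * [p_u*12.096843 + p_m*7.030000 + p_d*2.383495] = 7.129046
  V(2,+1) = exp(-r*dt) * [p_u*17.622048 + p_m*12.096843 + p_d*7.030000] = 12.179444
  V(2,+2) = exp(-r*dt) * [p_u*23.647081 + p_m*17.622048 + p_d*12.096843] = 17.686718
  V(1,-1) = exp(-r*dt) * [p_u*7.129046 + p_m*2.795279 + p_d*0.412074] = 3.150680
  V(1,+0) = exp(-r*dt) * [p_u*12.179444 + p_m*7.129046 + p_d*2.795279] = 7.274262
  V(1,+1) = exp(-r*dt) * [p_u*17.686718 + p_m*12.179444 + p_d*7.129046] = 12.261079
  V(0,+0) = exp(-r*dt) * [p_u*12.261079 + p_m*7.274262 + p_d*3.150680] = 7.440974


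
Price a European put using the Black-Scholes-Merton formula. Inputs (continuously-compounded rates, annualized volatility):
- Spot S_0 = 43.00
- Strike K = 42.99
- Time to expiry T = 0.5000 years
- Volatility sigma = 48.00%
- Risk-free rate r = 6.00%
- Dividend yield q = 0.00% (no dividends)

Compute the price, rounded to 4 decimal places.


d1 = (ln(S/K) + (r - q + 0.5*sigma^2) * T) / (sigma * sqrt(T)) = 0.25877924
d2 = d1 - sigma * sqrt(T) = -0.08063202
exp(-rT) = 0.97044553; exp(-qT) = 1.00000000
P = K * exp(-rT) * N(-d2) - S_0 * exp(-qT) * N(-d1)
N(-d1) = 0.39790279; N(-d2) = 0.53213270
P = 42.9900 * 0.97044553 * 0.53213270 - 43.0000 * 1.00000000 * 0.39790279 = 5.0905

Answer: Price = 5.0905


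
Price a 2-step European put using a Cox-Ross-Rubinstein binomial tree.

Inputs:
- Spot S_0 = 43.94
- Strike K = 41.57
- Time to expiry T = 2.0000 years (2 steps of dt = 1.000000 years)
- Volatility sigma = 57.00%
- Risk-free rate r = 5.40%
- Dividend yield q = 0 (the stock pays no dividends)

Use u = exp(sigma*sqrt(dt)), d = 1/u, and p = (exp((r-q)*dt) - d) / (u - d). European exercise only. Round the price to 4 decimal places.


Answer: Price = V(0,0) = 8.6750

Derivation:
dt = T/N = 1.000000
u = exp(sigma*sqrt(dt)) = 1.768267; d = 1/u = 0.565525
p = (exp((r-q)*dt) - d) / (u - d) = 0.407369
Discount per step: exp(-r*dt) = 0.947432
Stock lattice S(k, i) with i counting down-moves:
  k=0: S(0,0) = 43.9400
  k=1: S(1,0) = 77.6977; S(1,1) = 24.8492
  k=2: S(2,0) = 137.3902; S(2,1) = 43.9400; S(2,2) = 14.0528
Terminal payoffs V(N, i) = max(K - S_T, 0):
  V(2,0) = 0.000000; V(2,1) = 0.000000; V(2,2) = 27.517152
Backward induction: V(k, i) = exp(-r*dt) * [p * V(k+1, i) + (1-p) * V(k+1, i+1)].
  V(1,0) = exp(-r*dt) * [p*0.000000 + (1-p)*0.000000] = 0.000000
  V(1,1) = exp(-r*dt) * [p*0.000000 + (1-p)*27.517152] = 15.450276
  V(0,0) = exp(-r*dt) * [p*0.000000 + (1-p)*15.450276] = 8.674990


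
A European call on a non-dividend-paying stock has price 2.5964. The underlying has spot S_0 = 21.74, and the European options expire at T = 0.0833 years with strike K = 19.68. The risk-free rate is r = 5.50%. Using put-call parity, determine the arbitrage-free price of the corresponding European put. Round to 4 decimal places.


Put-call parity: C - P = S_0 * exp(-qT) - K * exp(-rT).
S_0 * exp(-qT) = 21.7400 * 1.00000000 = 21.74000000
K * exp(-rT) = 19.6800 * 0.99542898 = 19.59004231
P = C - S*exp(-qT) + K*exp(-rT)
P = 2.5964 - 21.74000000 + 19.59004231 = 0.4464

Answer: Put price = 0.4464


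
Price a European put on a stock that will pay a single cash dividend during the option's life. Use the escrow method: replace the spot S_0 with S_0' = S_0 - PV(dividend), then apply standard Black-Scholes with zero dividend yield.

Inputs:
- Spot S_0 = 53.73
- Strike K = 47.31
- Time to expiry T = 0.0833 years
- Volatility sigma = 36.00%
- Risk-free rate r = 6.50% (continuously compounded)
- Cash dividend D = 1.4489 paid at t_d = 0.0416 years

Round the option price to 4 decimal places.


PV(D) = D * exp(-r * t_d) = 1.4489 * 0.99729965 = 1.44498747
S_0' = S_0 - PV(D) = 53.7300 - 1.44498747 = 52.28501253
d1 = (ln(S_0'/K) + (r + sigma^2/2)*T) / (sigma*sqrt(T)) = 1.06639077
d2 = d1 - sigma*sqrt(T) = 0.96248851
exp(-rT) = 0.99460013
N(-d1) = 0.14312352; N(-d2) = 0.16790214
P = K * exp(-rT) * N(-d2) - S_0' * N(-d1) = 47.3100 * 0.99460013 * 0.16790214 - 52.28501253 * 0.14312352 = 0.4173

Answer: Price = 0.4173


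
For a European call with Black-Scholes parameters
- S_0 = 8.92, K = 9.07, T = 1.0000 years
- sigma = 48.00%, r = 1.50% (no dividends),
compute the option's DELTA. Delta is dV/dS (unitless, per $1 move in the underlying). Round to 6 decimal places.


Answer: Delta = 0.593481

Derivation:
d1 = 0.2365076718; d2 = -0.2434923282
phi(d1) = 0.3879392698; exp(-qT) = 1.0000000000; exp(-rT) = 0.9851119396
N(d1) = 0.5934806226
Delta = exp(-qT) * N(d1) = 1.0000000000 * 0.5934806226 = 0.593481


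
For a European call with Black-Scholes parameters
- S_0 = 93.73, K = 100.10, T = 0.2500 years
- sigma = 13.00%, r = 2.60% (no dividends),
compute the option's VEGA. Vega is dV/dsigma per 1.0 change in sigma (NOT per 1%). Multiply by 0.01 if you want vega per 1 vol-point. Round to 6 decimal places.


Answer: Vega = 12.704543

Derivation:
d1 = -0.8790596548; d2 = -0.9440596548
phi(d1) = 0.2710880857; exp(-qT) = 1.0000000000; exp(-rT) = 0.9935210793
Vega = S * exp(-qT) * phi(d1) * sqrt(T) = 93.7300 * 1.0000000000 * 0.2710880857 * 0.5000000000 = 12.704543


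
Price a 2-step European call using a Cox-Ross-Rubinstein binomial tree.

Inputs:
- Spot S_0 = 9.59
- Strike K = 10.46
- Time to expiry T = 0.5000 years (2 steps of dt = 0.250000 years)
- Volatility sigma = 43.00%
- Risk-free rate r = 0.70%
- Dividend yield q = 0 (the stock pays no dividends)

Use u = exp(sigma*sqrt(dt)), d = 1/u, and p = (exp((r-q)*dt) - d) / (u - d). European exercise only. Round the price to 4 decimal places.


Answer: Price = V(0,0) = 0.8661

Derivation:
dt = T/N = 0.250000
u = exp(sigma*sqrt(dt)) = 1.239862; d = 1/u = 0.806541
p = (exp((r-q)*dt) - d) / (u - d) = 0.450498
Discount per step: exp(-r*dt) = 0.998252
Stock lattice S(k, i) with i counting down-moves:
  k=0: S(0,0) = 9.5900
  k=1: S(1,0) = 11.8903; S(1,1) = 7.7347
  k=2: S(2,0) = 14.7423; S(2,1) = 9.5900; S(2,2) = 6.2384
Terminal payoffs V(N, i) = max(S_T - K, 0):
  V(2,0) = 4.282300; V(2,1) = 0.000000; V(2,2) = 0.000000
Backward induction: V(k, i) = exp(-r*dt) * [p * V(k+1, i) + (1-p) * V(k+1, i+1)].
  V(1,0) = exp(-r*dt) * [p*4.282300 + (1-p)*0.000000] = 1.925795
  V(1,1) = exp(-r*dt) * [p*0.000000 + (1-p)*0.000000] = 0.000000
  V(0,0) = exp(-r*dt) * [p*1.925795 + (1-p)*0.000000] = 0.866050


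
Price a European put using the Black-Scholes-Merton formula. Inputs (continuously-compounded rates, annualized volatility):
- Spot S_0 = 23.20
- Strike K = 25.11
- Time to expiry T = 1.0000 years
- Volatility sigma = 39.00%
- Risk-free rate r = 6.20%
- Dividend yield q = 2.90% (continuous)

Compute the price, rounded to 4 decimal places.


d1 = (ln(S/K) + (r - q + 0.5*sigma^2) * T) / (sigma * sqrt(T)) = 0.07675924
d2 = d1 - sigma * sqrt(T) = -0.31324076
exp(-rT) = 0.93988289; exp(-qT) = 0.97141646
P = K * exp(-rT) * N(-d2) - S_0 * exp(-qT) * N(-d1)
N(-d1) = 0.46940754; N(-d2) = 0.62295112
P = 25.1100 * 0.93988289 * 0.62295112 - 23.2000 * 0.97141646 * 0.46940754 = 4.1230

Answer: Price = 4.1230


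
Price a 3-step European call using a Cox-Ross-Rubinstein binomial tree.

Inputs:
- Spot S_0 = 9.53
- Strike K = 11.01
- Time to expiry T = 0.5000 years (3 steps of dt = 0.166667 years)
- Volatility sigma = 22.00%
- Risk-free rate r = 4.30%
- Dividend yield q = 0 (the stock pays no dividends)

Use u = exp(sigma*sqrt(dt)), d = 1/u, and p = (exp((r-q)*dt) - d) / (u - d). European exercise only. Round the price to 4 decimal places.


Answer: Price = V(0,0) = 0.1990

Derivation:
dt = T/N = 0.166667
u = exp(sigma*sqrt(dt)) = 1.093971; d = 1/u = 0.914101
p = (exp((r-q)*dt) - d) / (u - d) = 0.517548
Discount per step: exp(-r*dt) = 0.992859
Stock lattice S(k, i) with i counting down-moves:
  k=0: S(0,0) = 9.5300
  k=1: S(1,0) = 10.4255; S(1,1) = 8.7114
  k=2: S(2,0) = 11.4053; S(2,1) = 9.5300; S(2,2) = 7.9631
  k=3: S(3,0) = 12.4770; S(3,1) = 10.4255; S(3,2) = 8.7114; S(3,3) = 7.2791
Terminal payoffs V(N, i) = max(S_T - K, 0):
  V(3,0) = 1.467020; V(3,1) = 0.000000; V(3,2) = 0.000000; V(3,3) = 0.000000
Backward induction: V(k, i) = exp(-r*dt) * [p * V(k+1, i) + (1-p) * V(k+1, i+1)].
  V(2,0) = exp(-r*dt) * [p*1.467020 + (1-p)*0.000000] = 0.753832
  V(2,1) = exp(-r*dt) * [p*0.000000 + (1-p)*0.000000] = 0.000000
  V(2,2) = exp(-r*dt) * [p*0.000000 + (1-p)*0.000000] = 0.000000
  V(1,0) = exp(-r*dt) * [p*0.753832 + (1-p)*0.000000] = 0.387358
  V(1,1) = exp(-r*dt) * [p*0.000000 + (1-p)*0.000000] = 0.000000
  V(0,0) = exp(-r*dt) * [p*0.387358 + (1-p)*0.000000] = 0.199045


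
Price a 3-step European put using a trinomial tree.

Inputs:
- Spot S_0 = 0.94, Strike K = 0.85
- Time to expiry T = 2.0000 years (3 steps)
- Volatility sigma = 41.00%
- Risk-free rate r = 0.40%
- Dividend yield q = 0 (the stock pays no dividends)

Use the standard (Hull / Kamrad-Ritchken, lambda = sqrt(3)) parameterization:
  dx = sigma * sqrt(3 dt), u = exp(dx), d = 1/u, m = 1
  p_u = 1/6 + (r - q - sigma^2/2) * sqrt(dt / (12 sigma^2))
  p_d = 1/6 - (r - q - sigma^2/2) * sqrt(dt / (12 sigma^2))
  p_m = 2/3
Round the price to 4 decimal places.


Answer: Price = V(0,0) = 0.1527

Derivation:
dt = T/N = 0.666667; dx = sigma*sqrt(3*dt) = 0.579828
u = exp(dx) = 1.785730; d = 1/u = 0.559995
p_u = 0.120647, p_m = 0.666667, p_d = 0.212686
Discount per step: exp(-r*dt) = 0.997337
Stock lattice S(k, j) with j the centered position index:
  k=0: S(0,+0) = 0.9400
  k=1: S(1,-1) = 0.5264; S(1,+0) = 0.9400; S(1,+1) = 1.6786
  k=2: S(2,-2) = 0.2948; S(2,-1) = 0.5264; S(2,+0) = 0.9400; S(2,+1) = 1.6786; S(2,+2) = 2.9975
  k=3: S(3,-3) = 0.1651; S(3,-2) = 0.2948; S(3,-1) = 0.5264; S(3,+0) = 0.9400; S(3,+1) = 1.6786; S(3,+2) = 2.9975; S(3,+3) = 5.3527
Terminal payoffs V(N, j) = max(K - S_T, 0):
  V(3,-3) = 0.684925; V(3,-2) = 0.555221; V(3,-1) = 0.323605; V(3,+0) = 0.000000; V(3,+1) = 0.000000; V(3,+2) = 0.000000; V(3,+3) = 0.000000
Backward induction: V(k, j) = exp(-r*dt) * [p_u * V(k+1, j+1) + p_m * V(k+1, j) + p_d * V(k+1, j-1)]
  V(2,-2) = exp(-r*dt) * [p_u*0.323605 + p_m*0.555221 + p_d*0.684925] = 0.553386
  V(2,-1) = exp(-r*dt) * [p_u*0.000000 + p_m*0.323605 + p_d*0.555221] = 0.332935
  V(2,+0) = exp(-r*dt) * [p_u*0.000000 + p_m*0.000000 + p_d*0.323605] = 0.068643
  V(2,+1) = exp(-r*dt) * [p_u*0.000000 + p_m*0.000000 + p_d*0.000000] = 0.000000
  V(2,+2) = exp(-r*dt) * [p_u*0.000000 + p_m*0.000000 + p_d*0.000000] = 0.000000
  V(1,-1) = exp(-r*dt) * [p_u*0.068643 + p_m*0.332935 + p_d*0.553386] = 0.347009
  V(1,+0) = exp(-r*dt) * [p_u*0.000000 + p_m*0.068643 + p_d*0.332935] = 0.116262
  V(1,+1) = exp(-r*dt) * [p_u*0.000000 + p_m*0.000000 + p_d*0.068643] = 0.014561
  V(0,+0) = exp(-r*dt) * [p_u*0.014561 + p_m*0.116262 + p_d*0.347009] = 0.152661


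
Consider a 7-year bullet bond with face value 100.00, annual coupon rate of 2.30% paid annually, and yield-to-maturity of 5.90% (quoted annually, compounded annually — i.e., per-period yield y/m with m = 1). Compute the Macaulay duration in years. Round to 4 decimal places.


Answer: Macaulay duration = 6.4789 years

Derivation:
Coupon per period c = face * coupon_rate / m = 2.300000
Periods per year m = 1; per-period yield y/m = 0.059000
Number of cashflows N = 7
Cashflows (t years, CF_t, discount factor 1/(1+y/m)^(m*t), PV):
  t = 1.0000: CF_t = 2.300000, DF = 0.944287, PV = 2.171860
  t = 2.0000: CF_t = 2.300000, DF = 0.891678, PV = 2.050860
  t = 3.0000: CF_t = 2.300000, DF = 0.842000, PV = 1.936600
  t = 4.0000: CF_t = 2.300000, DF = 0.795090, PV = 1.828706
  t = 5.0000: CF_t = 2.300000, DF = 0.750793, PV = 1.726824
  t = 6.0000: CF_t = 2.300000, DF = 0.708964, PV = 1.630617
  t = 7.0000: CF_t = 102.300000, DF = 0.669466, PV = 68.486333
Price P = sum_t PV_t = 79.831801
Macaulay numerator sum_t t * PV_t:
  t * PV_t at t = 1.0000: 2.171860
  t * PV_t at t = 2.0000: 4.101719
  t * PV_t at t = 3.0000: 5.809800
  t * PV_t at t = 4.0000: 7.314826
  t * PV_t at t = 5.0000: 8.634119
  t * PV_t at t = 6.0000: 9.783704
  t * PV_t at t = 7.0000: 479.404331
Macaulay duration D = (sum_t t * PV_t) / P = 517.220360 / 79.831801 = 6.478876


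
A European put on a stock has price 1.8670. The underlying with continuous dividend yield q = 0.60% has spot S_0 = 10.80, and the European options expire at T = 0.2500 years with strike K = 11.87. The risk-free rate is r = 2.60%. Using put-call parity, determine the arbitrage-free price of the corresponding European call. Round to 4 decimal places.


Put-call parity: C - P = S_0 * exp(-qT) - K * exp(-rT).
S_0 * exp(-qT) = 10.8000 * 0.99850112 = 10.78381214
K * exp(-rT) = 11.8700 * 0.99352108 = 11.79309521
C = P + S*exp(-qT) - K*exp(-rT)
C = 1.8670 + 10.78381214 - 11.79309521 = 0.8577

Answer: Call price = 0.8577


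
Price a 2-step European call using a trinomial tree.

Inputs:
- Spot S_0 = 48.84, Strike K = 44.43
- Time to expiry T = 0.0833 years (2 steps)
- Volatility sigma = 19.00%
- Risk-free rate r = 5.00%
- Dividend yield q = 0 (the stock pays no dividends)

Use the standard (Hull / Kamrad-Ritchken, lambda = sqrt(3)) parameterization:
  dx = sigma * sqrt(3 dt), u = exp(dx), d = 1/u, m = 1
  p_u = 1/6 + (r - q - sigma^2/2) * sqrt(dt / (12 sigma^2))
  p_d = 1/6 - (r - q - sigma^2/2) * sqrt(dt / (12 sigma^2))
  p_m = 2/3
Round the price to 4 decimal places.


Answer: Price = V(0,0) = 4.6369

Derivation:
dt = T/N = 0.041650; dx = sigma*sqrt(3*dt) = 0.067162
u = exp(dx) = 1.069468; d = 1/u = 0.935044
p_u = 0.176573, p_m = 0.666667, p_d = 0.156760
Discount per step: exp(-r*dt) = 0.997920
Stock lattice S(k, j) with j the centered position index:
  k=0: S(0,+0) = 48.8400
  k=1: S(1,-1) = 45.6675; S(1,+0) = 48.8400; S(1,+1) = 52.2328
  k=2: S(2,-2) = 42.7012; S(2,-1) = 45.6675; S(2,+0) = 48.8400; S(2,+1) = 52.2328; S(2,+2) = 55.8614
Terminal payoffs V(N, j) = max(S_T - K, 0):
  V(2,-2) = 0.000000; V(2,-1) = 1.237548; V(2,+0) = 4.410000; V(2,+1) = 7.802837; V(2,+2) = 11.431369
Backward induction: V(k, j) = exp(-r*dt) * [p_u * V(k+1, j+1) + p_m * V(k+1, j) + p_d * V(k+1, j-1)]
  V(1,-1) = exp(-r*dt) * [p_u*4.410000 + p_m*1.237548 + p_d*0.000000] = 1.600385
  V(1,+0) = exp(-r*dt) * [p_u*7.802837 + p_m*4.410000 + p_d*1.237548] = 4.502386
  V(1,+1) = exp(-r*dt) * [p_u*11.431369 + p_m*7.802837 + p_d*4.410000] = 7.895220
  V(0,+0) = exp(-r*dt) * [p_u*7.895220 + p_m*4.502386 + p_d*1.600385] = 4.636887


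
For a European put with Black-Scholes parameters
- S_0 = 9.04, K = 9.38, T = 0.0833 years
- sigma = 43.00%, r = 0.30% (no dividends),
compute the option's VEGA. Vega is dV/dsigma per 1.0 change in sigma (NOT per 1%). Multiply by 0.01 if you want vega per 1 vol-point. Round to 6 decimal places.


d1 = -0.2334272731; d2 = -0.3575327524
phi(d1) = 0.3882201594; exp(-qT) = 1.0000000000; exp(-rT) = 0.9997501312
Vega = S * exp(-qT) * phi(d1) * sqrt(T) = 9.0400 * 1.0000000000 * 0.3882201594 * 0.2886173938 = 1.012906

Answer: Vega = 1.012906


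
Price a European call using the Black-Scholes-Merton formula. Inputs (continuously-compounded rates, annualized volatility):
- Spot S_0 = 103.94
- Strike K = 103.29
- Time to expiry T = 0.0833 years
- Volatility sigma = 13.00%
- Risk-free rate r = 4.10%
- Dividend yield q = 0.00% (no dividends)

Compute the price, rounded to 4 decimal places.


Answer: Price = 2.1006

Derivation:
d1 = (ln(S/K) + (r - q + 0.5*sigma^2) * T) / (sigma * sqrt(T)) = 0.27698178
d2 = d1 - sigma * sqrt(T) = 0.23946151
exp(-rT) = 0.99659053; exp(-qT) = 1.00000000
C = S_0 * exp(-qT) * N(d1) - K * exp(-rT) * N(d2)
N(d1) = 0.60910295; N(d2) = 0.59462613
C = 103.9400 * 1.00000000 * 0.60910295 - 103.2900 * 0.99659053 * 0.59462613 = 2.1006


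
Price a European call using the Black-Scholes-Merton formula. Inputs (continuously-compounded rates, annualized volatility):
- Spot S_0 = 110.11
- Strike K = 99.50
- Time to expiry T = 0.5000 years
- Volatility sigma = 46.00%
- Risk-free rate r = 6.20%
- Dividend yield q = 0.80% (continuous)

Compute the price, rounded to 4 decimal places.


d1 = (ln(S/K) + (r - q + 0.5*sigma^2) * T) / (sigma * sqrt(T)) = 0.55714549
d2 = d1 - sigma * sqrt(T) = 0.23187637
exp(-rT) = 0.96947557; exp(-qT) = 0.99600799
C = S_0 * exp(-qT) * N(d1) - K * exp(-rT) * N(d2)
N(d1) = 0.71128598; N(d2) = 0.59168298
C = 110.1100 * 0.99600799 * 0.71128598 - 99.5000 * 0.96947557 * 0.59168298 = 20.9316

Answer: Price = 20.9316


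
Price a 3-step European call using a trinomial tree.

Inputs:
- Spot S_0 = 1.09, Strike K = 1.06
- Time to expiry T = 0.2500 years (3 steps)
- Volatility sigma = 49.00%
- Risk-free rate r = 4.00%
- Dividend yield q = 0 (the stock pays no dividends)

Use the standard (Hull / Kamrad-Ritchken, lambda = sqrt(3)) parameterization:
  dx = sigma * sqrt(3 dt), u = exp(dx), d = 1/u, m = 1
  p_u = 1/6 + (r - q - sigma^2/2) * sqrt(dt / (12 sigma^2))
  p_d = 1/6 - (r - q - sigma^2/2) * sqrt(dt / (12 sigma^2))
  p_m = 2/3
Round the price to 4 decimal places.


Answer: Price = V(0,0) = 0.1211

Derivation:
dt = T/N = 0.083333; dx = sigma*sqrt(3*dt) = 0.245000
u = exp(dx) = 1.277621; d = 1/u = 0.782705
p_u = 0.153053, p_m = 0.666667, p_d = 0.180281
Discount per step: exp(-r*dt) = 0.996672
Stock lattice S(k, j) with j the centered position index:
  k=0: S(0,+0) = 1.0900
  k=1: S(1,-1) = 0.8531; S(1,+0) = 1.0900; S(1,+1) = 1.3926
  k=2: S(2,-2) = 0.6678; S(2,-1) = 0.8531; S(2,+0) = 1.0900; S(2,+1) = 1.3926; S(2,+2) = 1.7792
  k=3: S(3,-3) = 0.5227; S(3,-2) = 0.6678; S(3,-1) = 0.8531; S(3,+0) = 1.0900; S(3,+1) = 1.3926; S(3,+2) = 1.7792; S(3,+3) = 2.2732
Terminal payoffs V(N, j) = max(S_T - K, 0):
  V(3,-3) = 0.000000; V(3,-2) = 0.000000; V(3,-1) = 0.000000; V(3,+0) = 0.030000; V(3,+1) = 0.332607; V(3,+2) = 0.719225; V(3,+3) = 1.213175
Backward induction: V(k, j) = exp(-r*dt) * [p_u * V(k+1, j+1) + p_m * V(k+1, j) + p_d * V(k+1, j-1)]
  V(2,-2) = exp(-r*dt) * [p_u*0.000000 + p_m*0.000000 + p_d*0.000000] = 0.000000
  V(2,-1) = exp(-r*dt) * [p_u*0.030000 + p_m*0.000000 + p_d*0.000000] = 0.004576
  V(2,+0) = exp(-r*dt) * [p_u*0.332607 + p_m*0.030000 + p_d*0.000000] = 0.070670
  V(2,+1) = exp(-r*dt) * [p_u*0.719225 + p_m*0.332607 + p_d*0.030000] = 0.336104
  V(2,+2) = exp(-r*dt) * [p_u*1.213175 + p_m*0.719225 + p_d*0.332607] = 0.722712
  V(1,-1) = exp(-r*dt) * [p_u*0.070670 + p_m*0.004576 + p_d*0.000000] = 0.013821
  V(1,+0) = exp(-r*dt) * [p_u*0.336104 + p_m*0.070670 + p_d*0.004576] = 0.099050
  V(1,+1) = exp(-r*dt) * [p_u*0.722712 + p_m*0.336104 + p_d*0.070670] = 0.346267
  V(0,+0) = exp(-r*dt) * [p_u*0.346267 + p_m*0.099050 + p_d*0.013821] = 0.121117


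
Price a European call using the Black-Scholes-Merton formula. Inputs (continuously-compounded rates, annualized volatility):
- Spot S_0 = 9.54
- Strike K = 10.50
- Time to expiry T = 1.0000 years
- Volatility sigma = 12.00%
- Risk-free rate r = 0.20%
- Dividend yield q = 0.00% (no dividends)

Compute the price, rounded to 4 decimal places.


Answer: Price = 0.1486

Derivation:
d1 = (ln(S/K) + (r - q + 0.5*sigma^2) * T) / (sigma * sqrt(T)) = -0.72234810
d2 = d1 - sigma * sqrt(T) = -0.84234810
exp(-rT) = 0.99800200; exp(-qT) = 1.00000000
C = S_0 * exp(-qT) * N(d1) - K * exp(-rT) * N(d2)
N(d1) = 0.23504024; N(d2) = 0.19979657
C = 9.5400 * 1.00000000 * 0.23504024 - 10.5000 * 0.99800200 * 0.19979657 = 0.1486


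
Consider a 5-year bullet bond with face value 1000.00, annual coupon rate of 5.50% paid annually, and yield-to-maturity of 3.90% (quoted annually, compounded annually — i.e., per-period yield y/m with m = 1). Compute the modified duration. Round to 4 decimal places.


Coupon per period c = face * coupon_rate / m = 55.000000
Periods per year m = 1; per-period yield y/m = 0.039000
Number of cashflows N = 5
Cashflows (t years, CF_t, discount factor 1/(1+y/m)^(m*t), PV):
  t = 1.0000: CF_t = 55.000000, DF = 0.962464, PV = 52.935515
  t = 2.0000: CF_t = 55.000000, DF = 0.926337, PV = 50.948523
  t = 3.0000: CF_t = 55.000000, DF = 0.891566, PV = 49.036114
  t = 4.0000: CF_t = 55.000000, DF = 0.858100, PV = 47.195490
  t = 5.0000: CF_t = 1055.000000, DF = 0.825890, PV = 871.314059
Price P = sum_t PV_t = 1071.429701
First compute Macaulay numerator sum_t t * PV_t:
  t * PV_t at t = 1.0000: 52.935515
  t * PV_t at t = 2.0000: 101.897045
  t * PV_t at t = 3.0000: 147.108342
  t * PV_t at t = 4.0000: 188.781960
  t * PV_t at t = 5.0000: 4356.570297
Macaulay duration D = 4847.293160 / 1071.429701 = 4.524136
Modified duration = D / (1 + y/m) = 4.524136 / (1 + 0.039000) = 4.354317

Answer: Modified duration = 4.3543


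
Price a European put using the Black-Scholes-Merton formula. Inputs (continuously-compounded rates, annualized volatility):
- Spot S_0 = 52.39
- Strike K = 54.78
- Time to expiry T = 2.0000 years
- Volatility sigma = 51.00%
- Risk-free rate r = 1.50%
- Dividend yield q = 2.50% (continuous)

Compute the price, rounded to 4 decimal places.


d1 = (ln(S/K) + (r - q + 0.5*sigma^2) * T) / (sigma * sqrt(T)) = 0.27104452
d2 = d1 - sigma * sqrt(T) = -0.45020439
exp(-rT) = 0.97044553; exp(-qT) = 0.95122942
P = K * exp(-rT) * N(-d2) - S_0 * exp(-qT) * N(-d1)
N(-d1) = 0.39317839; N(-d2) = 0.67371847
P = 54.7800 * 0.97044553 * 0.67371847 - 52.3900 * 0.95122942 * 0.39317839 = 16.2215

Answer: Price = 16.2215


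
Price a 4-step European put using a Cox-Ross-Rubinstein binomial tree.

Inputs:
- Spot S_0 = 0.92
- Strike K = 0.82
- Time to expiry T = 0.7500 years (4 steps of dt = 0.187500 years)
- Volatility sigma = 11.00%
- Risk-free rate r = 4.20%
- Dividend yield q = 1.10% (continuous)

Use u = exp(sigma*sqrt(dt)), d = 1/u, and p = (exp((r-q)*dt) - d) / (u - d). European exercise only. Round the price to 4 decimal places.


dt = T/N = 0.187500
u = exp(sigma*sqrt(dt)) = 1.048784; d = 1/u = 0.953485
p = (exp((r-q)*dt) - d) / (u - d) = 0.549264
Discount per step: exp(-r*dt) = 0.992156
Stock lattice S(k, i) with i counting down-moves:
  k=0: S(0,0) = 0.9200
  k=1: S(1,0) = 0.9649; S(1,1) = 0.8772
  k=2: S(2,0) = 1.0120; S(2,1) = 0.9200; S(2,2) = 0.8364
  k=3: S(3,0) = 1.0613; S(3,1) = 0.9649; S(3,2) = 0.8772; S(3,3) = 0.7975
  k=4: S(4,0) = 1.1131; S(4,1) = 1.0120; S(4,2) = 0.9200; S(4,3) = 0.8364; S(4,4) = 0.7604
Terminal payoffs V(N, i) = max(K - S_T, 0):
  V(4,0) = 0.000000; V(4,1) = 0.000000; V(4,2) = 0.000000; V(4,3) = 0.000000; V(4,4) = 0.059597
Backward induction: V(k, i) = exp(-r*dt) * [p * V(k+1, i) + (1-p) * V(k+1, i+1)].
  V(3,0) = exp(-r*dt) * [p*0.000000 + (1-p)*0.000000] = 0.000000
  V(3,1) = exp(-r*dt) * [p*0.000000 + (1-p)*0.000000] = 0.000000
  V(3,2) = exp(-r*dt) * [p*0.000000 + (1-p)*0.000000] = 0.000000
  V(3,3) = exp(-r*dt) * [p*0.000000 + (1-p)*0.059597] = 0.026652
  V(2,0) = exp(-r*dt) * [p*0.000000 + (1-p)*0.000000] = 0.000000
  V(2,1) = exp(-r*dt) * [p*0.000000 + (1-p)*0.000000] = 0.000000
  V(2,2) = exp(-r*dt) * [p*0.000000 + (1-p)*0.026652] = 0.011919
  V(1,0) = exp(-r*dt) * [p*0.000000 + (1-p)*0.000000] = 0.000000
  V(1,1) = exp(-r*dt) * [p*0.000000 + (1-p)*0.011919] = 0.005330
  V(0,0) = exp(-r*dt) * [p*0.000000 + (1-p)*0.005330] = 0.002384

Answer: Price = V(0,0) = 0.0024


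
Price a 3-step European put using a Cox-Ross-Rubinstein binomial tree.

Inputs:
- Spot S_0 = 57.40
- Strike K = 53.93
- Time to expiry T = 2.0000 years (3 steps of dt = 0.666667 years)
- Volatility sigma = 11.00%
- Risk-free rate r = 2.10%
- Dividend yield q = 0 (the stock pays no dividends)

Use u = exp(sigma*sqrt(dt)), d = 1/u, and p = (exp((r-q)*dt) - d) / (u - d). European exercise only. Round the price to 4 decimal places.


dt = T/N = 0.666667
u = exp(sigma*sqrt(dt)) = 1.093971; d = 1/u = 0.914101
p = (exp((r-q)*dt) - d) / (u - d) = 0.555942
Discount per step: exp(-r*dt) = 0.986098
Stock lattice S(k, i) with i counting down-moves:
  k=0: S(0,0) = 57.4000
  k=1: S(1,0) = 62.7940; S(1,1) = 52.4694
  k=2: S(2,0) = 68.6948; S(2,1) = 57.4000; S(2,2) = 47.9623
  k=3: S(3,0) = 75.1502; S(3,1) = 62.7940; S(3,2) = 52.4694; S(3,3) = 43.8424
Terminal payoffs V(N, i) = max(K - S_T, 0):
  V(3,0) = 0.000000; V(3,1) = 0.000000; V(3,2) = 1.460624; V(3,3) = 10.087642
Backward induction: V(k, i) = exp(-r*dt) * [p * V(k+1, i) + (1-p) * V(k+1, i+1)].
  V(2,0) = exp(-r*dt) * [p*0.000000 + (1-p)*0.000000] = 0.000000
  V(2,1) = exp(-r*dt) * [p*0.000000 + (1-p)*1.460624] = 0.639584
  V(2,2) = exp(-r*dt) * [p*1.460624 + (1-p)*10.087642] = 5.217952
  V(1,0) = exp(-r*dt) * [p*0.000000 + (1-p)*0.639584] = 0.280064
  V(1,1) = exp(-r*dt) * [p*0.639584 + (1-p)*5.217952] = 2.635487
  V(0,0) = exp(-r*dt) * [p*0.280064 + (1-p)*2.635487] = 1.307572

Answer: Price = V(0,0) = 1.3076


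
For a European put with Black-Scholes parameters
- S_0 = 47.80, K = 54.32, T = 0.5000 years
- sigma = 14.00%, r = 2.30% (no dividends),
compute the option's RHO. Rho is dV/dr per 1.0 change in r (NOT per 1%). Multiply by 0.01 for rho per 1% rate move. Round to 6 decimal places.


d1 = -1.1259851585; d2 = -1.2249801079
phi(d1) = 0.2116418496; exp(-qT) = 1.0000000000; exp(-rT) = 0.9885658722
N(-d2) = 0.8897086423
Rho = -K*T*exp(-rT)*N(-d2) = -54.3200 * 0.5000 * 0.9885658722 * 0.8897086423 = -23.888187

Answer: Rho = -23.888187


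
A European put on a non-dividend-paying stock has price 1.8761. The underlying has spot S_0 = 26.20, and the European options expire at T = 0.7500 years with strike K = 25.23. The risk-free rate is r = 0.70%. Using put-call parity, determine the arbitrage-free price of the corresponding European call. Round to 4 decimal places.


Put-call parity: C - P = S_0 * exp(-qT) - K * exp(-rT).
S_0 * exp(-qT) = 26.2000 * 1.00000000 = 26.20000000
K * exp(-rT) = 25.2300 * 0.99476376 = 25.09788959
C = P + S*exp(-qT) - K*exp(-rT)
C = 1.8761 + 26.20000000 - 25.09788959 = 2.9782

Answer: Call price = 2.9782


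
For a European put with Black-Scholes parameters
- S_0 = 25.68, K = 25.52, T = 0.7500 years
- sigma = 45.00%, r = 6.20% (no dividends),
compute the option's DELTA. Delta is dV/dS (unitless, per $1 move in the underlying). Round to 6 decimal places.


Answer: Delta = -0.370620

Derivation:
d1 = 0.3302123312; d2 = -0.0594991005
phi(d1) = 0.3777741967; exp(-qT) = 1.0000000000; exp(-rT) = 0.9545645606
N(-d1) = 0.3706197650
Delta = -exp(-qT) * N(-d1) = -1.0000000000 * 0.3706197650 = -0.370620


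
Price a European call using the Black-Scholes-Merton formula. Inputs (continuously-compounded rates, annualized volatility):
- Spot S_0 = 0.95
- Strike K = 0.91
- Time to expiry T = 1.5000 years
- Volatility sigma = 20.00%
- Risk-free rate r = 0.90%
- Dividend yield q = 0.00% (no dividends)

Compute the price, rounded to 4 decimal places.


Answer: Price = 0.1185

Derivation:
d1 = (ln(S/K) + (r - q + 0.5*sigma^2) * T) / (sigma * sqrt(T)) = 0.35320575
d2 = d1 - sigma * sqrt(T) = 0.10825677
exp(-rT) = 0.98659072; exp(-qT) = 1.00000000
C = S_0 * exp(-qT) * N(d1) - K * exp(-rT) * N(d2)
N(d1) = 0.63803290; N(d2) = 0.54310399
C = 0.9500 * 1.00000000 * 0.63803290 - 0.9100 * 0.98659072 * 0.54310399 = 0.1185


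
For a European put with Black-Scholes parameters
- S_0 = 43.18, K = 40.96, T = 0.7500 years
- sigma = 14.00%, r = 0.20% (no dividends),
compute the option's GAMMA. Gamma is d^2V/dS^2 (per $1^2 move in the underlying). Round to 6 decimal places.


Answer: Gamma = 0.066967

Derivation:
d1 = 0.5083275856; d2 = 0.3870840290
phi(d1) = 0.3505902907; exp(-qT) = 1.0000000000; exp(-rT) = 0.9985011244
Gamma = exp(-qT) * phi(d1) / (S * sigma * sqrt(T)) = 1.0000000000 * 0.3505902907 / (43.1800 * 0.1400 * 0.8660254038) = 0.066967


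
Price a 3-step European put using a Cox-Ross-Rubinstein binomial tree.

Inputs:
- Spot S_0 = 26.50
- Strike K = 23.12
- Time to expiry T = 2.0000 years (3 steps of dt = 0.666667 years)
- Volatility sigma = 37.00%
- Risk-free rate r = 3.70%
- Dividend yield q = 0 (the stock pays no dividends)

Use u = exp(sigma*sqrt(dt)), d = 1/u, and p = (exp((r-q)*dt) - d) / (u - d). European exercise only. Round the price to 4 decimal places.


Answer: Price = V(0,0) = 3.0651

Derivation:
dt = T/N = 0.666667
u = exp(sigma*sqrt(dt)) = 1.352702; d = 1/u = 0.739261
p = (exp((r-q)*dt) - d) / (u - d) = 0.465754
Discount per step: exp(-r*dt) = 0.975635
Stock lattice S(k, i) with i counting down-moves:
  k=0: S(0,0) = 26.5000
  k=1: S(1,0) = 35.8466; S(1,1) = 19.5904
  k=2: S(2,0) = 48.4897; S(2,1) = 26.5000; S(2,2) = 14.4824
  k=3: S(3,0) = 65.5921; S(3,1) = 35.8466; S(3,2) = 19.5904; S(3,3) = 10.7063
Terminal payoffs V(N, i) = max(K - S_T, 0):
  V(3,0) = 0.000000; V(3,1) = 0.000000; V(3,2) = 3.529574; V(3,3) = 12.413687
Backward induction: V(k, i) = exp(-r*dt) * [p * V(k+1, i) + (1-p) * V(k+1, i+1)].
  V(2,0) = exp(-r*dt) * [p*0.000000 + (1-p)*0.000000] = 0.000000
  V(2,1) = exp(-r*dt) * [p*0.000000 + (1-p)*3.529574] = 1.839718
  V(2,2) = exp(-r*dt) * [p*3.529574 + (1-p)*12.413687] = 8.074237
  V(1,0) = exp(-r*dt) * [p*0.000000 + (1-p)*1.839718] = 0.958915
  V(1,1) = exp(-r*dt) * [p*1.839718 + (1-p)*8.074237] = 5.044508
  V(0,0) = exp(-r*dt) * [p*0.958915 + (1-p)*5.044508] = 3.065082


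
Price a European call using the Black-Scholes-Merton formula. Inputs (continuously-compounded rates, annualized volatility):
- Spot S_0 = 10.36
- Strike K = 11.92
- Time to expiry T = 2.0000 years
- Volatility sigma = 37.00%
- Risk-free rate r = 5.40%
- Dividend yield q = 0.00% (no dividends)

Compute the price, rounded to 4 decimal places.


Answer: Price = 2.0075

Derivation:
d1 = (ln(S/K) + (r - q + 0.5*sigma^2) * T) / (sigma * sqrt(T)) = 0.19996707
d2 = d1 - sigma * sqrt(T) = -0.32329194
exp(-rT) = 0.89762760; exp(-qT) = 1.00000000
C = S_0 * exp(-qT) * N(d1) - K * exp(-rT) * N(d2)
N(d1) = 0.57924683; N(d2) = 0.37323708
C = 10.3600 * 1.00000000 * 0.57924683 - 11.9200 * 0.89762760 * 0.37323708 = 2.0075
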